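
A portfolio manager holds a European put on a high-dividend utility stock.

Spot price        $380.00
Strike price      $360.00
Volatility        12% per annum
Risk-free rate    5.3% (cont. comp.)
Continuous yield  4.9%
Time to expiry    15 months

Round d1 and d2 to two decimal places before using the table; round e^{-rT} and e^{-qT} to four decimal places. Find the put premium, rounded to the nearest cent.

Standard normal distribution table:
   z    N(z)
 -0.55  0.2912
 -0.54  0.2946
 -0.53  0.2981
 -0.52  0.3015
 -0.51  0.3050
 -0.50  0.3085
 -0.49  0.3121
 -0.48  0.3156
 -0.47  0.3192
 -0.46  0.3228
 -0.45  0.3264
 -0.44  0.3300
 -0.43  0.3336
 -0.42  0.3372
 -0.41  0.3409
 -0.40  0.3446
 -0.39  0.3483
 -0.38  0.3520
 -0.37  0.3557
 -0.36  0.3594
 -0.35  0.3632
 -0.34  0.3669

$10.83

σ√T = 0.12 × 1.1180 = 0.1342
d₁ = [ln(380/360) + (0.053 − 0.049 + ½·0.12²)·1.25] / (σ√T) = (0.0541 + 0.0140) / 0.1342 = 0.5073 ⇒ 0.51
d₂ = 0.5073 − 0.1342 = 0.3732 ⇒ 0.37
e^(−qT) = e^(−0.049·1.25) = 0.9406;  e^(−rT) = e^(−0.053·1.25) = 0.9359
N(−d₂) = N(-0.37) = 0.3557;  N(−d₁) = N(-0.51) = 0.3050
P = 360·0.9359·0.3557 − 380·0.9406·0.3050 = 119.8439 − 109.0155 = 10.8283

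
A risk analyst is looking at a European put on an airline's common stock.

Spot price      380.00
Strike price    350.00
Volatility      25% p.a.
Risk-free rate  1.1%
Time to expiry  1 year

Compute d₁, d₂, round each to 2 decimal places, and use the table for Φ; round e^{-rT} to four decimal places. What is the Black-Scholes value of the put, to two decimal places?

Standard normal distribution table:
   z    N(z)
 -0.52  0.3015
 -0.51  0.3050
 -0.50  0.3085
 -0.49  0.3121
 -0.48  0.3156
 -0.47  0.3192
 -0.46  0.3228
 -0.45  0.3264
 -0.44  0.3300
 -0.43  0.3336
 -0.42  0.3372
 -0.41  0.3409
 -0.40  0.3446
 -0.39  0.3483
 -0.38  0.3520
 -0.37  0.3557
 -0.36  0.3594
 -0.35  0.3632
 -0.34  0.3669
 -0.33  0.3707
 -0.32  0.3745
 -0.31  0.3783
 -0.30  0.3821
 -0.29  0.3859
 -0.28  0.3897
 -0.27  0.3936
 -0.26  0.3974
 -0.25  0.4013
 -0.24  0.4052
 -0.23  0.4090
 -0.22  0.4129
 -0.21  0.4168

σ√T = 0.25·√1 = 0.2500
d₁ = [ln(380/350) + (0.011 + ½·0.25²)·1] / (σ√T) = (0.0822 + 0.0422) / 0.2500 = 0.4980 ⇒ 0.50
d₂ = 0.4980 − 0.2500 = 0.2480 ⇒ 0.25
exp(−rT) = exp(−0.011·1) = 0.9891
N(−d₂) = N(-0.25) = 0.4013;  N(−d₁) = N(-0.50) = 0.3085
P = 350·0.9891·0.4013 − 380·0.3085 = 138.9240 − 117.2300 = 21.6940

21.69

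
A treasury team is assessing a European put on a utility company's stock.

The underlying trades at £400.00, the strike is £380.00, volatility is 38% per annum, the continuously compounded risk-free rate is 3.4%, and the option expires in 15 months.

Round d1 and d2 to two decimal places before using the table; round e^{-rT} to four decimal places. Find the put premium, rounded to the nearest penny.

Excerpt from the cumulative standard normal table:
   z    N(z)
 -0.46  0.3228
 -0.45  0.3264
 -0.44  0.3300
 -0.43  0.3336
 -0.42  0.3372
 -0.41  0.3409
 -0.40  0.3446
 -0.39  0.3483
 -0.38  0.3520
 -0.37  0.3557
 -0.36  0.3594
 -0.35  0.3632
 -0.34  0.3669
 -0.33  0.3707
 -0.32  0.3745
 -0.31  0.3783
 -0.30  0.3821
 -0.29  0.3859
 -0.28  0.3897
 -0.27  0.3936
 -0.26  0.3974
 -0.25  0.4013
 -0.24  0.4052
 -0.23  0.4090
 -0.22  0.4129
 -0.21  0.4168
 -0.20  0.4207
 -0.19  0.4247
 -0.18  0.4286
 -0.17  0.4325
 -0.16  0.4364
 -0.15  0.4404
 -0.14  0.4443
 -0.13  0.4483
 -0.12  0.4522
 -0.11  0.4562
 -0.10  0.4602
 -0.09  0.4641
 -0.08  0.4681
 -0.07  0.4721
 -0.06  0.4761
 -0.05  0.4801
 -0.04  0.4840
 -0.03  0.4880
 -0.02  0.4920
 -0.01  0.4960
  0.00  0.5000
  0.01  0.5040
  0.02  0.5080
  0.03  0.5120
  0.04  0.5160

£47.20

σ√T = 0.38 × 1.1180 = 0.4249
d₁ = [ln(400/380) + (0.034 + 0.38²/2)·1.25] / 0.4249 = [0.0513 + 0.1328] / 0.4249 = 0.4332 ⇒ 0.43
d₂ = d₁ − σ√T = 0.4332 − 0.4249 = 0.0083 ⇒ 0.01
e^(−rT) = e^(−0.034·1.25) = 0.9584
P = 380·0.9584·N(-0.01) − 400·N(-0.43) = 380·0.9584·0.4960 − 400·0.3336 = 180.6392 − 133.4400 = 47.1992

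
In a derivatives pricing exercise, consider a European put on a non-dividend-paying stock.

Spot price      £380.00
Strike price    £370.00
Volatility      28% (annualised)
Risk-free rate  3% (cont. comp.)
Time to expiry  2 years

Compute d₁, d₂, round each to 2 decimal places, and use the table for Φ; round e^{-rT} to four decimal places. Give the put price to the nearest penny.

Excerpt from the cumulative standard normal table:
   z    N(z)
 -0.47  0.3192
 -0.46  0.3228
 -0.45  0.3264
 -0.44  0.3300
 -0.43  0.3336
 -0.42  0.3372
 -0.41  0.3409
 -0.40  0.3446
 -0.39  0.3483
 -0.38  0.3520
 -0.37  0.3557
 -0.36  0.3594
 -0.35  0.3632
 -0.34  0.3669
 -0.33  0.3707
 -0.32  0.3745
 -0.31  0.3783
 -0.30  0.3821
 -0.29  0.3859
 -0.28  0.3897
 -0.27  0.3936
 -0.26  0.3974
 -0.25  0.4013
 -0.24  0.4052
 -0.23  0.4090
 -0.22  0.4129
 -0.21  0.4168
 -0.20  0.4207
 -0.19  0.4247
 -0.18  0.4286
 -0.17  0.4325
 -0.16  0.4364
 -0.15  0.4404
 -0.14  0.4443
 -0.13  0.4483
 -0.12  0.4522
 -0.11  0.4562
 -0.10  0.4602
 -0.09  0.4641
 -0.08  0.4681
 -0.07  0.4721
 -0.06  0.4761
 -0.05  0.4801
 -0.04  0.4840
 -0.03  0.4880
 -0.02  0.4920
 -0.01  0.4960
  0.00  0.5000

T = 2;  σ√T = 0.3960
d₁ = [ln(380/370) + (0.03 + 0.28²/2)·2] / 0.3960 = [0.0267 + 0.1384] / 0.3960 = 0.4169 → 0.42
d₂ = d₁ − σ√T = 0.4169 − 0.3960 = 0.0209 → 0.02
e^(−rT) = e^(−0.03·2) = 0.9418
N(−d₂) = N(-0.02) = 0.4920;  N(−d₁) = N(-0.42) = 0.3372
P = 370·0.9418·0.4920 − 380·0.3372 = 171.4453 − 128.1360 = 43.3093

£43.31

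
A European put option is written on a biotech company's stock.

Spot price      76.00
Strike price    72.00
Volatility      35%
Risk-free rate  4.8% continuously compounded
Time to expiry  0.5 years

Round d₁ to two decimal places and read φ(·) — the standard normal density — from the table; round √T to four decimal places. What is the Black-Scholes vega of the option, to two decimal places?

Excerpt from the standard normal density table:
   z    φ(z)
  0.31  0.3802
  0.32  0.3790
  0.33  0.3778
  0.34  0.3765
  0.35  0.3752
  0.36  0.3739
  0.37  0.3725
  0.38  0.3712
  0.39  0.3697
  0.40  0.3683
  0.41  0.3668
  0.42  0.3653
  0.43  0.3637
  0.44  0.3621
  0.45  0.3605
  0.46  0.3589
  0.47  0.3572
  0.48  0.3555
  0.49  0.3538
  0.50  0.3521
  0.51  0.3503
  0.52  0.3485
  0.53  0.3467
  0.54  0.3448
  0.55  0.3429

σ√T = 0.35 × 0.7071 = 0.2475
d₁ = [ln(76/72) + (0.048 + 0.35²/2)·0.5] / 0.2475 = [0.0541 + 0.0546] / 0.2475 = 0.4392 which rounds to 0.44
√T = √0.5 = 0.7071
φ(d₁) = φ(0.44) = 0.3621
vega = S·φ(d₁)·√T = 76·0.3621·0.7071 = 19.4591

19.46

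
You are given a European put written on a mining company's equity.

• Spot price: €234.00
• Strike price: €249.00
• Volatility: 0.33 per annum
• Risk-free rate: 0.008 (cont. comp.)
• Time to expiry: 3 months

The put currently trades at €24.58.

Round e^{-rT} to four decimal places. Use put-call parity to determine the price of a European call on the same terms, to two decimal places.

exp(−rT) = exp(−0.008·0.25) = 0.9980
Put-call parity: C − P = S − K·e^(−rT) = 234 − 249·0.9980 = 234 − 248.5020 = -14.5020
C = P + (C − P) = 24.58 + (-14.5020) = 10.0780

€10.08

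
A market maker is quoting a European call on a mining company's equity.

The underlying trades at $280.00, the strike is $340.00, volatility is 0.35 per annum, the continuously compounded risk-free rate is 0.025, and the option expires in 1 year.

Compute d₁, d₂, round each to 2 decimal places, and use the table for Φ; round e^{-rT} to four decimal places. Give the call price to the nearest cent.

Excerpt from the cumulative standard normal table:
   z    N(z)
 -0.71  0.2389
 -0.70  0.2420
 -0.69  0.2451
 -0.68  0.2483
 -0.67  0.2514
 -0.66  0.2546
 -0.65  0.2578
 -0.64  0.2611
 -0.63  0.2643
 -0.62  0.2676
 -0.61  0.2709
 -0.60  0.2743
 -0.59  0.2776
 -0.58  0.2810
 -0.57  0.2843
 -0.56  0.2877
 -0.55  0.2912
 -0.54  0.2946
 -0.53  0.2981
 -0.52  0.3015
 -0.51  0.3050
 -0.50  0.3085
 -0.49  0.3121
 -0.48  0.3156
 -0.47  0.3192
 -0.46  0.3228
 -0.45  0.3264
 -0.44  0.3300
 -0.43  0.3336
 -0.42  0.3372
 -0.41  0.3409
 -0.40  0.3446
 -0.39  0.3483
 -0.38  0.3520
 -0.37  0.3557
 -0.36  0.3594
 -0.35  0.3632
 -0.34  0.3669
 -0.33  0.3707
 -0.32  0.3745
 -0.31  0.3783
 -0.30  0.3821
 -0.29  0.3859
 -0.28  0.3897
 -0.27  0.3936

T = 1;  σ√T = 0.3500
ln(S/K) + (r + σ²/2)T = ln(280/340) + (0.025 + 0.35²/2)·1 = -0.1942 + 0.0862 = -0.1079
d₁ = -0.1079 / 0.3500 = -0.3083 ≈ -0.31
d₂ = d₁ − σ√T = -0.3083 − 0.3500 = -0.6583 ≈ -0.66
e^(−rT) = e^(−0.025·1) = 0.9753
C = 280·N(-0.31) − 340·0.9753·N(-0.66) = 280·0.3783 − 340·0.9753·0.2546 = 105.9240 − 84.4259 = 21.4981

$21.50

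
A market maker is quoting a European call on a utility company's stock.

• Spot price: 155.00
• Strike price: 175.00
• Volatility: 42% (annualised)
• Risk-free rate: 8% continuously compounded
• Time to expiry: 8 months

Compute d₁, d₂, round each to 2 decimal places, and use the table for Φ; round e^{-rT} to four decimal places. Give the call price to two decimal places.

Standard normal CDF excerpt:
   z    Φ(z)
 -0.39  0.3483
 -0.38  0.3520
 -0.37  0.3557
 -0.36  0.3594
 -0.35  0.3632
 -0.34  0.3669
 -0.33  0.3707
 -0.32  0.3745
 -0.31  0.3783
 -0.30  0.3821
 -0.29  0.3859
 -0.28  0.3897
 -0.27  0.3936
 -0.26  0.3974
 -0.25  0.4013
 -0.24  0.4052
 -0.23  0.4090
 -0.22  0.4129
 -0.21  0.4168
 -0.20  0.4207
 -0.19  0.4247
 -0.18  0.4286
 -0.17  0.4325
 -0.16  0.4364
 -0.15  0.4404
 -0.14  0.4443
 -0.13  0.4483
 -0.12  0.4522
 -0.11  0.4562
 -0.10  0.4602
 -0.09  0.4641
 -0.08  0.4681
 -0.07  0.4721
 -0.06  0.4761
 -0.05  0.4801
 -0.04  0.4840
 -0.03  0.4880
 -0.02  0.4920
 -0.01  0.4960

σ√T = 0.42 × 0.8165 = 0.3429
d₁ = [ln(155/175) + (0.08 + 0.42²/2)·0.6667] / 0.3429 = [-0.1214 + 0.1121] / 0.3429 = -0.0269 ≈ -0.03
d₂ = d₁ − σ√T = -0.0269 − 0.3429 = -0.3698 ≈ -0.37
e^(−rT) = e^(−0.08·0.6667) = 0.9481
N(d₁) = N(-0.03) = 0.4880;  N(d₂) = N(-0.37) = 0.3557
C = 155·0.4880 − 175·0.9481·0.3557 = 75.6400 − 59.0169 = 16.6231

16.62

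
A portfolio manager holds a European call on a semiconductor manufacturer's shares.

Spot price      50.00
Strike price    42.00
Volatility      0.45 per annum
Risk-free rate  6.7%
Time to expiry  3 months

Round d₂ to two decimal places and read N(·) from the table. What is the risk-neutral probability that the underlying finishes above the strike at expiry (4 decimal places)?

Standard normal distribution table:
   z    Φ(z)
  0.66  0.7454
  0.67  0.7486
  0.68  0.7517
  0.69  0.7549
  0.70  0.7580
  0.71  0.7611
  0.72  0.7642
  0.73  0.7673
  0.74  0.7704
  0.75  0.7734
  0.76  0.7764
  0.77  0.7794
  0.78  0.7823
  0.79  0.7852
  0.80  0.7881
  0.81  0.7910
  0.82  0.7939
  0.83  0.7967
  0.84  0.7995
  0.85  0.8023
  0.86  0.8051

0.7704

σ√T = 0.45·√0.25 = 0.2250
d₁ = [ln(50/42) + (0.067 + ½·0.45²)·0.25] / (σ√T) = (0.1744 + 0.0421) / 0.2250 = 0.9618 ⇒ 0.96
d₂ = 0.9618 − 0.2250 = 0.7368 ⇒ 0.74
Pr(exercise) under Q = N(d₂) = 0.7704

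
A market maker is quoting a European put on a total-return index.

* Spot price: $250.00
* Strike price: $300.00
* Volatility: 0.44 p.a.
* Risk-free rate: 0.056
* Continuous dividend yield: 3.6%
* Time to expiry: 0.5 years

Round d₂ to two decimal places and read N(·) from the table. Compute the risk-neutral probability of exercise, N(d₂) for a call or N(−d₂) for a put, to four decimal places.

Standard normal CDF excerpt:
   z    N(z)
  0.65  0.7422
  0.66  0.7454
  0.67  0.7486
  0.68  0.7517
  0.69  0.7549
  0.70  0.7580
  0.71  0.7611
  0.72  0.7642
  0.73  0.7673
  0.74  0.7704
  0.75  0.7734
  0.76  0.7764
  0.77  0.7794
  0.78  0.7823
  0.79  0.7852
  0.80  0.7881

0.7611

σ√T = 0.44·√0.5 = 0.3111
d₁ = [ln(250/300) + (0.056 − 0.036 + 0.44²/2)·0.5] / 0.3111 = [-0.1823 + 0.0584] / 0.3111 = -0.3983 ⇒ -0.40
d₂ = d₁ − σ√T = -0.3983 − 0.3111 = -0.7094 ⇒ -0.71
Pr(exercise) under Q = N(−d₂) = N(0.71) = 0.7611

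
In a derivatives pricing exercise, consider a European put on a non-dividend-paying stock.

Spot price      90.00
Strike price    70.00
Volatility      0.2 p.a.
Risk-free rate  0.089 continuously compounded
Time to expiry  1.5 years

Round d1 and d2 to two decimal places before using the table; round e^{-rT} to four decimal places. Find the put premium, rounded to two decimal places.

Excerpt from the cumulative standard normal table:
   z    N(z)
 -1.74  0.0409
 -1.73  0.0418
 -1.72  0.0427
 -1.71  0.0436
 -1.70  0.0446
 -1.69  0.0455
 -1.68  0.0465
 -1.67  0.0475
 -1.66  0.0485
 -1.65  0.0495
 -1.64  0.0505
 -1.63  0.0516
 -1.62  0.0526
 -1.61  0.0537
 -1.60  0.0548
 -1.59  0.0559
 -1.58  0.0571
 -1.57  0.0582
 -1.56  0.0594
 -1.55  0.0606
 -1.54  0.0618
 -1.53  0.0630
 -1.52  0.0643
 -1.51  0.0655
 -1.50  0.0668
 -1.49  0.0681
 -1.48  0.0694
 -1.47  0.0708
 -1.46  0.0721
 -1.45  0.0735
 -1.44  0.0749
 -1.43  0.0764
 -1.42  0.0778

0.41

σ√T = 0.2·√1.5 = 0.2449
d₁ = [ln(90/70) + (0.089 + ½·0.2²)·1.5] / (σ√T) = (0.2513 + 0.1635) / 0.2449 = 1.6935 ≈ 1.69
d₂ = 1.6935 − 0.2449 = 1.4485 ≈ 1.45
e^(−rT) = e^(−0.089·1.5) = 0.8750
P = 70·0.8750·N(-1.45) − 90·N(-1.69) = 70·0.8750·0.0735 − 90·0.0455 = 4.5019 − 4.0950 = 0.4069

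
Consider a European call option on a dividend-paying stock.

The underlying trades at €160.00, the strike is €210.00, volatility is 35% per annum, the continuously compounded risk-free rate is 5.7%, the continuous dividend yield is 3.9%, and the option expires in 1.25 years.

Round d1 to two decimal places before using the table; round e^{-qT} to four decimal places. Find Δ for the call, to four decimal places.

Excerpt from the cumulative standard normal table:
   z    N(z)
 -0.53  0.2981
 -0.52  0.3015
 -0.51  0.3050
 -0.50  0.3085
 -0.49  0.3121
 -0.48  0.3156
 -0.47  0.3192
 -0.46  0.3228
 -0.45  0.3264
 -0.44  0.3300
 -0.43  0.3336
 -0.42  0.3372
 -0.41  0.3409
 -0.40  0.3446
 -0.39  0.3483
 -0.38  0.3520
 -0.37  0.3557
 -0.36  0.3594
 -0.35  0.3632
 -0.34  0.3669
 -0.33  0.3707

0.3143

σ√T = 0.35·√1.25 = 0.3913
ln(S/K) + (r − q + σ²/2)T = ln(160/210) + (0.057 − 0.039 + 0.35²/2)·1.25 = -0.2719 + 0.0991 = -0.1729
d₁ = -0.1729 / 0.3913 = -0.4418 which rounds to -0.44
N(d₁) = N(-0.44) = 0.3300
Δ_call = exp(−qT)·N(d₁) = 0.9524·0.3300 = 0.3143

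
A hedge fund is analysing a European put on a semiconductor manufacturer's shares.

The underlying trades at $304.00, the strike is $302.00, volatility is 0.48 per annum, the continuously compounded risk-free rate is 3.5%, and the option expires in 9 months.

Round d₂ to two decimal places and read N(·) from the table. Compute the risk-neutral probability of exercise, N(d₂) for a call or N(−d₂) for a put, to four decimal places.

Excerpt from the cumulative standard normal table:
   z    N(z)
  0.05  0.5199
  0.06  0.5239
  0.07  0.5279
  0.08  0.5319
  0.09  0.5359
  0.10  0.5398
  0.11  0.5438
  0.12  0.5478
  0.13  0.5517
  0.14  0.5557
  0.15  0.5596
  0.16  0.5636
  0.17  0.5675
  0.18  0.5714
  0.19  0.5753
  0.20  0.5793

0.5517

σ√T = 0.48 × 0.8660 = 0.4157
ln(S/K) + (r + σ²/2)T = ln(304/302) + (0.035 + 0.48²/2)·0.75 = 0.0066 + 0.1127 = 0.1193
d₁ = 0.1193 / 0.4157 = 0.2869 ⇒ 0.29
d₂ = d₁ − σ√T = 0.2869 − 0.4157 = -0.1288 ⇒ -0.13
Pr(exercise) under Q = N(−d₂) = N(0.13) = 0.5517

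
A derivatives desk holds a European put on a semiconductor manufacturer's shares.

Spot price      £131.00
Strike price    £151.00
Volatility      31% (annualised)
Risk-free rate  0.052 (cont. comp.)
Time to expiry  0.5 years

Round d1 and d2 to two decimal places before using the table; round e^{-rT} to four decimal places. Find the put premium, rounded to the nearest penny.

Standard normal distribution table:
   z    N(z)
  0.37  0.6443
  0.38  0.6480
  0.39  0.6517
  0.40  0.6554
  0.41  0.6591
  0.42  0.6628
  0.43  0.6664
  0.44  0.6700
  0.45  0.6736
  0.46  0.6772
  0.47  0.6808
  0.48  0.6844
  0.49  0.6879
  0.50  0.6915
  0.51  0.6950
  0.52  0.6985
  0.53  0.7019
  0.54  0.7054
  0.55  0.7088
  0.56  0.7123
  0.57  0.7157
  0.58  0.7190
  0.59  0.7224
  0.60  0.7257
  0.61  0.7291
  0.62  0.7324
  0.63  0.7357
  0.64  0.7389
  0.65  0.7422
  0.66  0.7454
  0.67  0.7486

σ√T = 0.31 × 0.7071 = 0.2192
d₁ = [ln(131/151) + (0.052 + ½·0.31²)·0.5] / (σ√T) = (-0.1421 + 0.0500) / 0.2192 = -0.4200 → -0.42
d₂ = -0.4200 − 0.2192 = -0.6392 → -0.64
exp(−rT) = exp(−0.052·0.5) = 0.9743
N(−d₂) = N(0.64) = 0.7389;  N(−d₁) = N(0.42) = 0.6628
P = 151·0.9743·0.7389 − 131·0.6628 = 108.7065 − 86.8268 = 21.8797

£21.88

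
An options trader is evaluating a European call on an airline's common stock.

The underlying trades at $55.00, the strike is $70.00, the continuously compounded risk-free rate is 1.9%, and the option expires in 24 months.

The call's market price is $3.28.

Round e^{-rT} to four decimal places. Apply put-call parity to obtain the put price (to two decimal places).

e^(−rT) = e^(−0.019·2) = 0.9627
Put-call parity: C − P = S − K·e^(−rT) = 55 − 70·0.9627 = 55 − 67.3890 = -12.3890
P = C − (C − P) = 3.28 − (-12.3890) = 15.6690

$15.67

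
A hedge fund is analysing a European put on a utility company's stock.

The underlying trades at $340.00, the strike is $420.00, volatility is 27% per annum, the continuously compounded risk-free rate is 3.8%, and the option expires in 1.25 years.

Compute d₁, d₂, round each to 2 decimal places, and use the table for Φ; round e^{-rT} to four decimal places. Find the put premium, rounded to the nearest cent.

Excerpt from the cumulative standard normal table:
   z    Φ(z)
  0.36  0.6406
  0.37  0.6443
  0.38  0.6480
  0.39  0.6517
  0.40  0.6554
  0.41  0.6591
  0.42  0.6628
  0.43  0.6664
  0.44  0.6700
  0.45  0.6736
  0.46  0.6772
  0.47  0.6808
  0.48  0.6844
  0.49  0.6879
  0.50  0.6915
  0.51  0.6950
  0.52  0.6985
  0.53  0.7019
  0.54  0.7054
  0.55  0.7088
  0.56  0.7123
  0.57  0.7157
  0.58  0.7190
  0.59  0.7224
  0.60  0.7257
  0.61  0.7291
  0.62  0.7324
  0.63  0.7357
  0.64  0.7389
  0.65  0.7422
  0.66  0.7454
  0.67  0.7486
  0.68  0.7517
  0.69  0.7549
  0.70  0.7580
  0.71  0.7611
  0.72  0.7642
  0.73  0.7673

σ√T = 0.27 × 1.1180 = 0.3019
d₁ = [ln(340/420) + (0.038 + ½·0.27²)·1.25] / (σ√T) = (-0.2113 + 0.0931) / 0.3019 = -0.3917 which rounds to -0.39
d₂ = -0.3917 − 0.3019 = -0.6936 which rounds to -0.69
exp(−rT) = exp(−0.038·1.25) = 0.9536
N(−d₂) = N(0.69) = 0.7549;  N(−d₁) = N(0.39) = 0.6517
P = 420·0.9536·0.7549 − 340·0.6517 = 302.3465 − 221.5780 = 80.7685

$80.77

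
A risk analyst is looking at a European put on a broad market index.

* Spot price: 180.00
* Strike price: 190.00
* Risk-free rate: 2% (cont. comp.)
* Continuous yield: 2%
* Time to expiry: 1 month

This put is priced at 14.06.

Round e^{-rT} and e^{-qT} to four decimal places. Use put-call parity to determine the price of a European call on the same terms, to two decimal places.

exp(−qT) = exp(−0.02·0.08333) = 0.9983;  exp(−rT) = exp(−0.02·0.08333) = 0.9983
Put-call parity: C − P = S·e^(−qT) − K·e^(−rT) = 180·0.9983 − 190·0.9983 = 179.6940 − 189.6770 = -9.9830
C = P + (C − P) = 14.06 + (-9.9830) = 4.0770

4.08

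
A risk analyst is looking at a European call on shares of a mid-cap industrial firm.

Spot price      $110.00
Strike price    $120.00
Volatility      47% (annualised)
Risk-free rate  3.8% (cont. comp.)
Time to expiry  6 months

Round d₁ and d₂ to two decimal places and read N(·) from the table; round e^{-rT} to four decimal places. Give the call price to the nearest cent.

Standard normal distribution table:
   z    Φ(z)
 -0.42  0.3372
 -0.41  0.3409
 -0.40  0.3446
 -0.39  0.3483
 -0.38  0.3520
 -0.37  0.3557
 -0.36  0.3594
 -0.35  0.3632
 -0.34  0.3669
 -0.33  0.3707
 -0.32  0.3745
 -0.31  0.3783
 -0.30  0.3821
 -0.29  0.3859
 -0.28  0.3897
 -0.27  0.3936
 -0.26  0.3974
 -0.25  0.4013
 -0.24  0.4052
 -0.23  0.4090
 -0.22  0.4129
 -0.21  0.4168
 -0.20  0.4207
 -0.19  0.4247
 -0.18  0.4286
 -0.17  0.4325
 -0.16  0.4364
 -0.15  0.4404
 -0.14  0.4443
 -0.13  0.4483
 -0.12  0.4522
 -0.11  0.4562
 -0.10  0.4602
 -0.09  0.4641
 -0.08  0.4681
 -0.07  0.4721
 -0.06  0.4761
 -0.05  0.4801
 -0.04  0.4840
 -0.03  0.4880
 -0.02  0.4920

σ√T = 0.47 × 0.7071 = 0.3323
d₁ = [ln(110/120) + (0.038 + ½·0.47²)·0.5] / (σ√T) = (-0.0870 + 0.0742) / 0.3323 = -0.0385 ⇒ -0.04
d₂ = -0.0385 − 0.3323 = -0.3708 ⇒ -0.37
exp(−rT) = exp(−0.038·0.5) = 0.9812
N(d₁) = N(-0.04) = 0.4840;  N(d₂) = N(-0.37) = 0.3557
C = 110·0.4840 − 120·0.9812·0.3557 = 53.2400 − 41.8815 = 11.3585

$11.36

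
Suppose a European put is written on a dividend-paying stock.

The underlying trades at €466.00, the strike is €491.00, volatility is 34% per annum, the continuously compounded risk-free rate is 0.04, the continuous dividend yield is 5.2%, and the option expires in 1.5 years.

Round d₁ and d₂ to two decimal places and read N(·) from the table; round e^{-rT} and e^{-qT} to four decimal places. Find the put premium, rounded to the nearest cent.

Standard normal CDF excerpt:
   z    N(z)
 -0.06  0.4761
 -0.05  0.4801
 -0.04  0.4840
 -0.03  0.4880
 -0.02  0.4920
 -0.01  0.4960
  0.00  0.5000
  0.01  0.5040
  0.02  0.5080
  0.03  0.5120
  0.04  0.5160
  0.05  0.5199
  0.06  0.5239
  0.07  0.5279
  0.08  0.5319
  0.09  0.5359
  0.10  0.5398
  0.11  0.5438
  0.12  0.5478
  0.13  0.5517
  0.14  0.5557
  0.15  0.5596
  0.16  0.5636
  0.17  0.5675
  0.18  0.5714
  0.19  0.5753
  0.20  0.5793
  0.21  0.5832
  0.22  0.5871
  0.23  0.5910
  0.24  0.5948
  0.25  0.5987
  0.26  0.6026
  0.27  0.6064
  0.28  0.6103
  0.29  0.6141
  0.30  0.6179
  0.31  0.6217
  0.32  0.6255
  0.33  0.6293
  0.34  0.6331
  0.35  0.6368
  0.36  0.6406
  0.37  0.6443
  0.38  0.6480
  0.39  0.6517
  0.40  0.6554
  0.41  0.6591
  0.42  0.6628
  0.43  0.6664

€91.02

T = 1.5;  σ√T = 0.4164
d₁ = [ln(466/491) + (0.04 − 0.052 + 0.34²/2)·1.5] / 0.4164 = [-0.0523 + 0.0687] / 0.4164 = 0.0395 → 0.04
d₂ = d₁ − σ√T = 0.0395 − 0.4164 = -0.3769 → -0.38
e^(−qT) = e^(−0.052·1.5) = 0.9250;  e^(−rT) = e^(−0.04·1.5) = 0.9418
P = 491·0.9418·N(0.38) − 466·0.9250·N(-0.04) = 491·0.9418·0.6480 − 466·0.9250·0.4840 = 299.6506 − 208.6282 = 91.0224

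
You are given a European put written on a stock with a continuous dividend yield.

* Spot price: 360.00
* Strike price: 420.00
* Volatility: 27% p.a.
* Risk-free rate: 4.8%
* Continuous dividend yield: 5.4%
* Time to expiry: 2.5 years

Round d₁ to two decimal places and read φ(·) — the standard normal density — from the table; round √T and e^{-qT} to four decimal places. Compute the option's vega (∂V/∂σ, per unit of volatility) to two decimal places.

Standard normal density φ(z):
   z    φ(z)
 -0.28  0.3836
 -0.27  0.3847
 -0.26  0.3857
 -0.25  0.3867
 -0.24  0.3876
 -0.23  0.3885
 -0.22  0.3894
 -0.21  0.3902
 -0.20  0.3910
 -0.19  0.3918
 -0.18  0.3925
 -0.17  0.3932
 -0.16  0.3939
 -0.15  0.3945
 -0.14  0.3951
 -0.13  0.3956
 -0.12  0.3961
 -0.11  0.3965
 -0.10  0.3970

σ√T = 0.27 × 1.5811 = 0.4269
d₁ = [ln(360/420) + (0.048 − 0.054 + ½·0.27²)·2.5] / (σ√T) = (-0.1542 + 0.0761) / 0.4269 = -0.1828 → -0.18
√T = √2.5 = 1.5811
φ(d₁) = φ(-0.18) = 0.3925
e^(−qT) = e^(−0.054·2.5) = 0.8737
vega = S·e^(−qT)·φ(d₁)·√T = 360·0.8737·0.3925·1.5811 = 195.1928

195.19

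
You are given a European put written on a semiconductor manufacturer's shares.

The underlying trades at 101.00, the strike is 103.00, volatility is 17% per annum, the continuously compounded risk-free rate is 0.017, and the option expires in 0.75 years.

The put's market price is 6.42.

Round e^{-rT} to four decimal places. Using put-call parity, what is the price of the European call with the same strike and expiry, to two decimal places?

e^(−rT) = e^(−0.017·0.75) = 0.9873
Put-call parity: C − P = S − K·e^(−rT) = 101 − 103·0.9873 = 101 − 101.6919 = -0.6919
C = P + (C − P) = 6.42 + (-0.6919) = 5.7281

5.73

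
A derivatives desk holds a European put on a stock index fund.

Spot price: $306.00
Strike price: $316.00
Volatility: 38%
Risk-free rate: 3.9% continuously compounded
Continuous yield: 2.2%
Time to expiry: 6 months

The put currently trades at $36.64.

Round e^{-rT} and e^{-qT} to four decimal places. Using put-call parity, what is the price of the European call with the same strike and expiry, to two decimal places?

e^(−qT) = e^(−0.022·0.5) = 0.9891;  e^(−rT) = e^(−0.039·0.5) = 0.9807
Put-call parity: C − P = S·e^(−qT) − K·e^(−rT) = 306·0.9891 − 316·0.9807 = 302.6646 − 309.9012 = -7.2366
C = P + (C − P) = 36.64 + (-7.2366) = 29.4034

$29.40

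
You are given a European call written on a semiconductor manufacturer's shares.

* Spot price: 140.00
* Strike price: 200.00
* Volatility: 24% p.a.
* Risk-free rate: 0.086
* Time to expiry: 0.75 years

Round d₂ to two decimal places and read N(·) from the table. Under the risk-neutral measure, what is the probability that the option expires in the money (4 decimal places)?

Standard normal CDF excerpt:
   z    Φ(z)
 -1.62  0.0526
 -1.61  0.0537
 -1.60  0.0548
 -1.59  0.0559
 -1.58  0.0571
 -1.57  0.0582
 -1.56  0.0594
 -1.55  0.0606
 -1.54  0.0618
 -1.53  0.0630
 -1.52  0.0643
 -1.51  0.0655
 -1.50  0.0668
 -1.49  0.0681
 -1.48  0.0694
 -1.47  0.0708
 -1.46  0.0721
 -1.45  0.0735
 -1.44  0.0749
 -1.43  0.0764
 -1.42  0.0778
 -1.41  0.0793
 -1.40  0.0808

T = 0.75;  σ√T = 0.2078
d₁ = [ln(140/200) + (0.086 + 0.24²/2)·0.75] / 0.2078 = [-0.3567 + 0.0861] / 0.2078 = -1.3018 → -1.30
d₂ = d₁ − σ√T = -1.3018 − 0.2078 = -1.5097 → -1.51
Risk-neutral Pr[S_T > K] = N(d₂) = N(-1.51) = 0.0655

0.0655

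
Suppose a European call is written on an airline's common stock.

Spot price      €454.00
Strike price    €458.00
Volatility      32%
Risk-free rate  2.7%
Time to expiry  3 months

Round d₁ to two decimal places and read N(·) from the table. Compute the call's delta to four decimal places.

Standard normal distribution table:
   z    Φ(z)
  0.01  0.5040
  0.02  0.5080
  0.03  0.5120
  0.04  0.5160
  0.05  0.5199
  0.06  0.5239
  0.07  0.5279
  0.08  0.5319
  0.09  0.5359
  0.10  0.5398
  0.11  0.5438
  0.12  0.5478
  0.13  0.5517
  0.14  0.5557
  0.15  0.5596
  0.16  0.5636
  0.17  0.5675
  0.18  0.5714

0.5279

σ√T = 0.32 × 0.5000 = 0.1600
d₁ = [ln(454/458) + (0.027 + 0.32²/2)·0.25] / 0.1600 = [-0.0088 + 0.0196] / 0.1600 = 0.0674 ⇒ 0.07
N(d₁) = N(0.07) = 0.5279
Δ_call = N(d₁) = 0.5279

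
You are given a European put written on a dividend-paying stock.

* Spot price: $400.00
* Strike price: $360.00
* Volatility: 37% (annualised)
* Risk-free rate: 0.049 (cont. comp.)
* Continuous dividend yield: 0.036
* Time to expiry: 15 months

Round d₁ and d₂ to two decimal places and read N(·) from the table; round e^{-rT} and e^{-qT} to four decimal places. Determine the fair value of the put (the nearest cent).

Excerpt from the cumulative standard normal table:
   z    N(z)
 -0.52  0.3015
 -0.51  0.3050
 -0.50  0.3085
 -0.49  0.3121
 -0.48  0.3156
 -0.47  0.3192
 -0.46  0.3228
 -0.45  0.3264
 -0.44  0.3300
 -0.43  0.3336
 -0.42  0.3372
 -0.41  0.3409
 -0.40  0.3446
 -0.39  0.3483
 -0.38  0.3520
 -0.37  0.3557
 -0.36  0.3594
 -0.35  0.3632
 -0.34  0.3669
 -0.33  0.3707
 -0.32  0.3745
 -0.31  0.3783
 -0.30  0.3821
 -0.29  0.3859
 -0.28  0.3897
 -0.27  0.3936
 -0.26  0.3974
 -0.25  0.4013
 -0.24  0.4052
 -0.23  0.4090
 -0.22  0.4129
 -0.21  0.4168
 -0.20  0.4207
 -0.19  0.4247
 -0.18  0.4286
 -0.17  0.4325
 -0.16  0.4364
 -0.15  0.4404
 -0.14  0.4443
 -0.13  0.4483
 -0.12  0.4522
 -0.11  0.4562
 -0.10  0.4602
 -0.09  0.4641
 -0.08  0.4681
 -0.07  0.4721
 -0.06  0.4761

$39.18

σ√T = 0.37·√1.25 = 0.4137
d₁ = [ln(400/360) + (0.049 − 0.036 + 0.37²/2)·1.25] / 0.4137 = [0.1054 + 0.1018] / 0.4137 = 0.5008 ⇒ 0.50
d₂ = d₁ − σ√T = 0.5008 − 0.4137 = 0.0871 ⇒ 0.09
e^(−qT) = e^(−0.036·1.25) = 0.9560;  e^(−rT) = e^(−0.049·1.25) = 0.9406
P = 360·0.9406·N(-0.09) − 400·0.9560·N(-0.50) = 360·0.9406·0.4641 − 400·0.9560·0.3085 = 157.1517 − 117.9704 = 39.1813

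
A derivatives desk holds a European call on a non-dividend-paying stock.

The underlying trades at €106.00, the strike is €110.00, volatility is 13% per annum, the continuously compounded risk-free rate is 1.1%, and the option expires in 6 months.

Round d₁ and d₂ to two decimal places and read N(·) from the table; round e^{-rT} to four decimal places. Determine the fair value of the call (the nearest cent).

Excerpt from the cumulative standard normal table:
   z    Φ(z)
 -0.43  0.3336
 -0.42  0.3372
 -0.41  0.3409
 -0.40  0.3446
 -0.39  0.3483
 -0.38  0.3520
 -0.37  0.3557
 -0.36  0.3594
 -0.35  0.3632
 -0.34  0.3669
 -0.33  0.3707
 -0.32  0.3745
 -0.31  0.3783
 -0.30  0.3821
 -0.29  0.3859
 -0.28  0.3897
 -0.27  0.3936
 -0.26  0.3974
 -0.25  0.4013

σ√T = 0.13 × 0.7071 = 0.0919
ln(S/K) + (r + σ²/2)T = ln(106/110) + (0.011 + 0.13²/2)·0.5 = -0.0370 + 0.0097 = -0.0273
d₁ = -0.0273 / 0.0919 = -0.2972 ⇒ -0.30
d₂ = d₁ − σ√T = -0.2972 − 0.0919 = -0.3891 ⇒ -0.39
exp(−rT) = exp(−0.011·0.5) = 0.9945
N(d₁) = N(-0.30) = 0.3821;  N(d₂) = N(-0.39) = 0.3483
C = 106·0.3821 − 110·0.9945·0.3483 = 40.5026 − 38.1023 = 2.4003

€2.40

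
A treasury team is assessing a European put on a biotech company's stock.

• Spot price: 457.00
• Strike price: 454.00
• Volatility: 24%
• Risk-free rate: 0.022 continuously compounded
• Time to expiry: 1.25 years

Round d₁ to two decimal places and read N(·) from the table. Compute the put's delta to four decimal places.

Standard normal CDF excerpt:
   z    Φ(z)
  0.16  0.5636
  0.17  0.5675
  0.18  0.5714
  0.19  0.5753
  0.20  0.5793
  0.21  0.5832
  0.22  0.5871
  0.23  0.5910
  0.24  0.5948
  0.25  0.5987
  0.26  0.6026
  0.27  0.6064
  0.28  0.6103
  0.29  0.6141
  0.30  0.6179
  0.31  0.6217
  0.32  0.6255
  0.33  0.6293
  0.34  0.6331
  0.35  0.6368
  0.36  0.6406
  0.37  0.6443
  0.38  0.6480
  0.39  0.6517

-0.3974

σ√T = 0.24·√1.25 = 0.2683
d₁ = [ln(457/454) + (0.022 + 0.24²/2)·1.25] / 0.2683 = [0.0066 + 0.0635] / 0.2683 = 0.2612 ≈ 0.26
N(d₁) = N(0.26) = 0.6026
Δ_put = N(d₁) − 1 = 0.6026 − 1 = -0.3974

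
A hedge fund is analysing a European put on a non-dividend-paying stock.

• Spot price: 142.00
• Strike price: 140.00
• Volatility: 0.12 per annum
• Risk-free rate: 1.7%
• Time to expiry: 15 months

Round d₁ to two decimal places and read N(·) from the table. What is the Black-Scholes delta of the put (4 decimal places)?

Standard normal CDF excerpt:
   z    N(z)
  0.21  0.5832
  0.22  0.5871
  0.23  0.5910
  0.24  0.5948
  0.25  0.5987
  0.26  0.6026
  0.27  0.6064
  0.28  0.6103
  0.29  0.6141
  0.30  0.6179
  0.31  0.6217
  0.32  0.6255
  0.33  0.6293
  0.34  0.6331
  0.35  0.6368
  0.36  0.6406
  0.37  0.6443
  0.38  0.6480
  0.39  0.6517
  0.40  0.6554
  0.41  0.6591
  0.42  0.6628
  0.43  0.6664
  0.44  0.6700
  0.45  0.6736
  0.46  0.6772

-0.3707

σ√T = 0.12·√1.25 = 0.1342
d₁ = [ln(142/140) + (0.017 + 0.12²/2)·1.25] / 0.1342 = [0.0142 + 0.0302] / 0.1342 = 0.3312 ≈ 0.33
N(d₁) = N(0.33) = 0.6293
Δ_put = N(d₁) − 1 = 0.6293 − 1 = -0.3707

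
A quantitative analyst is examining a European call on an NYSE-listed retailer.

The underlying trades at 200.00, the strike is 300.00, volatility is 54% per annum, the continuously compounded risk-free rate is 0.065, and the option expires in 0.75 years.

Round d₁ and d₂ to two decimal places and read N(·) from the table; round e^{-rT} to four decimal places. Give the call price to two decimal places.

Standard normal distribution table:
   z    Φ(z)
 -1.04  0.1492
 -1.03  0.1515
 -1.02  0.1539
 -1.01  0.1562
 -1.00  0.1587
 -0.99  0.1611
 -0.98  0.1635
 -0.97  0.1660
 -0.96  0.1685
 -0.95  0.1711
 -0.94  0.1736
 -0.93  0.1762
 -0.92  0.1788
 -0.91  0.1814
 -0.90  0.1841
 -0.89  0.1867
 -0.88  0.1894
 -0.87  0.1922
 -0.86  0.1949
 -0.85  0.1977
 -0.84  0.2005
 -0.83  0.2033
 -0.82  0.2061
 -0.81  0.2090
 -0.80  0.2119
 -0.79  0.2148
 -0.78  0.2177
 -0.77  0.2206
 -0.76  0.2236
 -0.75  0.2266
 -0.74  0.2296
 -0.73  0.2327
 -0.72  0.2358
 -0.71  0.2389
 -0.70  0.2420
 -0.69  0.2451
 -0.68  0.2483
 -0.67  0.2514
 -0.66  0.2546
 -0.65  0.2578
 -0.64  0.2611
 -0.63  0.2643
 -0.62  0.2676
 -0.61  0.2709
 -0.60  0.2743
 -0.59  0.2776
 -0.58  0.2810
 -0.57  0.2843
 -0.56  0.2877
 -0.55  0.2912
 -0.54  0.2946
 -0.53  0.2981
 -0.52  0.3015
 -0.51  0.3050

14.28

σ√T = 0.54 × 0.8660 = 0.4677
d₁ = [ln(200/300) + (0.065 + 0.54²/2)·0.75] / 0.4677 = [-0.4055 + 0.1581] / 0.4677 = -0.5289 → -0.53
d₂ = d₁ − σ√T = -0.5289 − 0.4677 = -0.9966 → -1.00
exp(−rT) = exp(−0.065·0.75) = 0.9524
N(d₁) = N(-0.53) = 0.2981;  N(d₂) = N(-1.00) = 0.1587
C = 200·0.2981 − 300·0.9524·0.1587 = 59.6200 − 45.3438 = 14.2762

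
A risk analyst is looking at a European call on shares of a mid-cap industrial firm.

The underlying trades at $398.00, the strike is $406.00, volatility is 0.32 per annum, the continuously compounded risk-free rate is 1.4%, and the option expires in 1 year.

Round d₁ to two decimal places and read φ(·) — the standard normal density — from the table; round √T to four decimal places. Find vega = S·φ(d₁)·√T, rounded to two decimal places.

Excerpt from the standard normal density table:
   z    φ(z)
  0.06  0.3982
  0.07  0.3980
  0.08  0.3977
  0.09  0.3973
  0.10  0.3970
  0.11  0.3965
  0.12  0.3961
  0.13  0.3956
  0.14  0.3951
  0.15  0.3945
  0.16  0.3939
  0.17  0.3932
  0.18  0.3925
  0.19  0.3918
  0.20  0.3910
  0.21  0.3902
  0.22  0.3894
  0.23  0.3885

T = 1;  σ√T = 0.3200
ln(S/K) + (r + σ²/2)T = ln(398/406) + (0.014 + 0.32²/2)·1 = -0.0199 + 0.0652 = 0.0453
d₁ = 0.0453 / 0.3200 = 0.1416 → 0.14
√T = √1 = 1.0000
φ(d₁) = φ(0.14) = 0.3951
vega = S·φ(d₁)·√T = 398·0.3951·1.0000 = 157.2498

157.25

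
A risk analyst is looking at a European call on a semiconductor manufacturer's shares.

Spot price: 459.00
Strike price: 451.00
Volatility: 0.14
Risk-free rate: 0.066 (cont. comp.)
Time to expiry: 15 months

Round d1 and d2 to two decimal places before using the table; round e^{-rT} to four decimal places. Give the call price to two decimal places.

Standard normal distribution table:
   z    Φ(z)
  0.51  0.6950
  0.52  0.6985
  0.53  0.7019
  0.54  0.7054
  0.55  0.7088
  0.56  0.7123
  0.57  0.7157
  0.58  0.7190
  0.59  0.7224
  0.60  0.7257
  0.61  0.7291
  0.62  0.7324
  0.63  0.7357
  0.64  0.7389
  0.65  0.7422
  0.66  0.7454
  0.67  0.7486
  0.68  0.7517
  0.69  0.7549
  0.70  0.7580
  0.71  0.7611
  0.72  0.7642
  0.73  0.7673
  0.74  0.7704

σ√T = 0.14·√1.25 = 0.1565
d₁ = [ln(459/451) + (0.066 + 0.14²/2)·1.25] / 0.1565 = [0.0176 + 0.0948] / 0.1565 = 0.7177 ≈ 0.72
d₂ = d₁ − σ√T = 0.7177 − 0.1565 = 0.5611 ≈ 0.56
e^(−rT) = e^(−0.066·1.25) = 0.9208
N(d₁) = N(0.72) = 0.7642;  N(d₂) = N(0.56) = 0.7123
C = 459·0.7642 − 451·0.9208·0.7123 = 350.7678 − 295.8045 = 54.9633

54.96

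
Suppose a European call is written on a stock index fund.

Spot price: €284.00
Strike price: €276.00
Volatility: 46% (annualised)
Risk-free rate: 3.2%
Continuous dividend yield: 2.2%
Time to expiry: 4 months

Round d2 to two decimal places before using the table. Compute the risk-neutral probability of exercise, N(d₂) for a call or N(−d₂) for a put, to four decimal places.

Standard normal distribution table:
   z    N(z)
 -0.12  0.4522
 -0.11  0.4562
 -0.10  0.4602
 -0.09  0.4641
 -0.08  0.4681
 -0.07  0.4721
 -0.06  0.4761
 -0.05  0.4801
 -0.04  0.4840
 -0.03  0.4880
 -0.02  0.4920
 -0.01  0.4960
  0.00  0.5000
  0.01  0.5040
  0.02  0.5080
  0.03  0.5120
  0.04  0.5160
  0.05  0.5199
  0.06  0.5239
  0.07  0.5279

0.4960

σ√T = 0.46 × 0.5774 = 0.2656
d₁ = [ln(284/276) + (0.032 − 0.022 + 0.46²/2)·0.3333] / 0.2656 = [0.0286 + 0.0386] / 0.2656 = 0.2529 ≈ 0.25
d₂ = d₁ − σ√T = 0.2529 − 0.2656 = -0.0127 ≈ -0.01
Risk-neutral Pr[S_T > K] = N(d₂) = N(-0.01) = 0.4960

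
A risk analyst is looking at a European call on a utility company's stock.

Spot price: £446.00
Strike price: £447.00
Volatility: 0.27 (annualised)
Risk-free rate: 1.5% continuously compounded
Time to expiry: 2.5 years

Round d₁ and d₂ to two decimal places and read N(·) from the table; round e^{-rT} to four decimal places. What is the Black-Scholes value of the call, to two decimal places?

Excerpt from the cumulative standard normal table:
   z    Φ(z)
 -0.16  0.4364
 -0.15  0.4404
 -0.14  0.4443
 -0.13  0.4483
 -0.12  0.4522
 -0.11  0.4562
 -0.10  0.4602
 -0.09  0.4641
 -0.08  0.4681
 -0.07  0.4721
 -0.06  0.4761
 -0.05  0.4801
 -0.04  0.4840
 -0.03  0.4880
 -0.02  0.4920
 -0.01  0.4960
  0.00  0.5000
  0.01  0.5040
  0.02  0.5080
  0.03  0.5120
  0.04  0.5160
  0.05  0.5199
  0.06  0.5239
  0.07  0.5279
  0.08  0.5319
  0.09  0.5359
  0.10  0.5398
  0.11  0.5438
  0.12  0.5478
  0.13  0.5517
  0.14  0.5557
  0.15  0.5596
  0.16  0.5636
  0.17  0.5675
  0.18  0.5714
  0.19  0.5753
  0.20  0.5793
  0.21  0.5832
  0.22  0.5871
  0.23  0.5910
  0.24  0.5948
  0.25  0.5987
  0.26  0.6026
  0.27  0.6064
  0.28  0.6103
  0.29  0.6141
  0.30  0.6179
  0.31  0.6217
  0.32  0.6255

σ√T = 0.27 × 1.5811 = 0.4269
d₁ = [ln(446/447) + (0.015 + 0.27²/2)·2.5] / 0.4269 = [-0.0022 + 0.1286] / 0.4269 = 0.2960 ≈ 0.30
d₂ = d₁ − σ√T = 0.2960 − 0.4269 = -0.1309 ≈ -0.13
e^(−rT) = e^(−0.015·2.5) = 0.9632
N(d₁) = N(0.30) = 0.6179;  N(d₂) = N(-0.13) = 0.4483
C = 446·0.6179 − 447·0.9632·0.4483 = 275.5834 − 193.0157 = 82.5677

£82.57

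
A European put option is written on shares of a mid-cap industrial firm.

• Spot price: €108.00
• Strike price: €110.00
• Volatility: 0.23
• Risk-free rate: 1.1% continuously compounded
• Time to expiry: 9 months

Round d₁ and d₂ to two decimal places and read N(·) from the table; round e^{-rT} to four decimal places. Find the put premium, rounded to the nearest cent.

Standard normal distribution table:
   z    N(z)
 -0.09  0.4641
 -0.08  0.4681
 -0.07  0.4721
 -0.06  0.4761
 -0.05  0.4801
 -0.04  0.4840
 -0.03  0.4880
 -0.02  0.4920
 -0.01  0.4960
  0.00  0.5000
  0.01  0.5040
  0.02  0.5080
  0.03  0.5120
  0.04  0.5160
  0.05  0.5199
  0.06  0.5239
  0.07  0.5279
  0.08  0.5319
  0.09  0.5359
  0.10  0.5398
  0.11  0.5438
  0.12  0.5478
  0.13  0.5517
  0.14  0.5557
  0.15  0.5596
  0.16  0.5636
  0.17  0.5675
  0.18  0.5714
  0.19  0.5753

σ√T = 0.23 × 0.8660 = 0.1992
d₁ = [ln(108/110) + (0.011 + 0.23²/2)·0.75] / 0.1992 = [-0.0183 + 0.0281] / 0.1992 = 0.0489 ≈ 0.05
d₂ = d₁ − σ√T = 0.0489 − 0.1992 = -0.1503 ≈ -0.15
e^(−rT) = e^(−0.011·0.75) = 0.9918
P = 110·0.9918·N(0.15) − 108·N(-0.05) = 110·0.9918·0.5596 − 108·0.4801 = 61.0512 − 51.8508 = 9.2004

€9.20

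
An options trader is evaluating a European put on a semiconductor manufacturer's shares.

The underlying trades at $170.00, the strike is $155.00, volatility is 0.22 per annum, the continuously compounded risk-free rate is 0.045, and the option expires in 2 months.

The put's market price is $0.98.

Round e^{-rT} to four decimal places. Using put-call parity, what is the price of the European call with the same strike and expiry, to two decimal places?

e^(−rT) = e^(−0.045·0.1667) = 0.9925
Put-call parity: C − P = S − K·e^(−rT) = 170 − 155·0.9925 = 170 − 153.8375 = 16.1625
C = P + (C − P) = 0.98 + (16.1625) = 17.1425

$17.14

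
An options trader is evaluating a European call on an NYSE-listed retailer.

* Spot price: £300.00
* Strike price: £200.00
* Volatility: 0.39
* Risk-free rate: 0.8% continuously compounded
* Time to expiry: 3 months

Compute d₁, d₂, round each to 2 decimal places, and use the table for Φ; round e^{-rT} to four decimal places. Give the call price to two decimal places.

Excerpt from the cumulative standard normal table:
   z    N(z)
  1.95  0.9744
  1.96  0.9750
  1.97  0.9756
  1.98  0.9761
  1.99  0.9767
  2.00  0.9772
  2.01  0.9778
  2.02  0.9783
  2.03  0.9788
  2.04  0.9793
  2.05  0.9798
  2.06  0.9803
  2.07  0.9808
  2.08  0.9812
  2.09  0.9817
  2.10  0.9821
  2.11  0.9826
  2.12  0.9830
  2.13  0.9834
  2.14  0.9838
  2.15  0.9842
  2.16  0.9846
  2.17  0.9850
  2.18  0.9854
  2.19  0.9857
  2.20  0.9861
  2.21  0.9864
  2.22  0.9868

T = 0.25;  σ√T = 0.1950
d₁ = [ln(300/200) + (0.008 + 0.39²/2)·0.25] / 0.1950 = [0.4055 + 0.0210] / 0.1950 = 2.1871 which rounds to 2.19
d₂ = d₁ − σ√T = 2.1871 − 0.1950 = 1.9921 which rounds to 1.99
e^(−rT) = e^(−0.008·0.25) = 0.9980
N(d₁) = N(2.19) = 0.9857;  N(d₂) = N(1.99) = 0.9767
C = 300·0.9857 − 200·0.9980·0.9767 = 295.7100 − 194.9493 = 100.7607

£100.76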